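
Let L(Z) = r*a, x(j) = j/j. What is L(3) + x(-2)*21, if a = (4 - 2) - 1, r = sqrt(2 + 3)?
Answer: 21 + sqrt(5) ≈ 23.236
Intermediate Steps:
r = sqrt(5) ≈ 2.2361
a = 1 (a = 2 - 1 = 1)
x(j) = 1
L(Z) = sqrt(5) (L(Z) = sqrt(5)*1 = sqrt(5))
L(3) + x(-2)*21 = sqrt(5) + 1*21 = sqrt(5) + 21 = 21 + sqrt(5)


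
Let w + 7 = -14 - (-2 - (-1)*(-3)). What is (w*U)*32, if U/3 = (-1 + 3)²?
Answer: -6144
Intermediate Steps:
w = -16 (w = -7 + (-14 - (-2 - (-1)*(-3))) = -7 + (-14 - (-2 - 1*3)) = -7 + (-14 - (-2 - 3)) = -7 + (-14 - 1*(-5)) = -7 + (-14 + 5) = -7 - 9 = -16)
U = 12 (U = 3*(-1 + 3)² = 3*2² = 3*4 = 12)
(w*U)*32 = -16*12*32 = -192*32 = -6144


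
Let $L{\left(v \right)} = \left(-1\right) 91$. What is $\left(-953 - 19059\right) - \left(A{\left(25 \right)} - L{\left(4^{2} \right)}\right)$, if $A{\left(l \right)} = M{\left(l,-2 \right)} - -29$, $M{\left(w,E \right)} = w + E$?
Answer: $-20155$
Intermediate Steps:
$M{\left(w,E \right)} = E + w$
$A{\left(l \right)} = 27 + l$ ($A{\left(l \right)} = \left(-2 + l\right) - -29 = \left(-2 + l\right) + 29 = 27 + l$)
$L{\left(v \right)} = -91$
$\left(-953 - 19059\right) - \left(A{\left(25 \right)} - L{\left(4^{2} \right)}\right) = \left(-953 - 19059\right) - \left(\left(27 + 25\right) - -91\right) = \left(-953 - 19059\right) - \left(52 + 91\right) = -20012 - 143 = -20155$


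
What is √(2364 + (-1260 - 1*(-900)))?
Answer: 2*√501 ≈ 44.766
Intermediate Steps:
√(2364 + (-1260 - 1*(-900))) = √(2364 + (-1260 + 900)) = √(2364 - 360) = √2004 = 2*√501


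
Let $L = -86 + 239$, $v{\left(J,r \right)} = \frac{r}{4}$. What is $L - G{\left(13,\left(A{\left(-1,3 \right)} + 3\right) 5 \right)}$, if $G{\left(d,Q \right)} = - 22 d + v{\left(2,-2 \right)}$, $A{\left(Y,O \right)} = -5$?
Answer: $\frac{879}{2} \approx 439.5$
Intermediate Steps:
$v{\left(J,r \right)} = \frac{r}{4}$ ($v{\left(J,r \right)} = r \frac{1}{4} = \frac{r}{4}$)
$G{\left(d,Q \right)} = - \frac{1}{2} - 22 d$ ($G{\left(d,Q \right)} = - 22 d + \frac{1}{4} \left(-2\right) = - 22 d - \frac{1}{2} = - \frac{1}{2} - 22 d$)
$L = 153$
$L - G{\left(13,\left(A{\left(-1,3 \right)} + 3\right) 5 \right)} = 153 - \left(- \frac{1}{2} - 286\right) = 153 - - \frac{573}{2} = 153 + \frac{573}{2} = \frac{879}{2}$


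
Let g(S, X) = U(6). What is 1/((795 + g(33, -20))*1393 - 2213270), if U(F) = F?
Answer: -1/1097477 ≈ -9.1118e-7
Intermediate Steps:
g(S, X) = 6
1/((795 + g(33, -20))*1393 - 2213270) = 1/((795 + 6)*1393 - 2213270) = 1/(801*1393 - 2213270) = 1/(1115793 - 2213270) = 1/(-1097477) = -1/1097477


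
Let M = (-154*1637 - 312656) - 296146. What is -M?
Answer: 860900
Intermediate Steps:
M = -860900 (M = (-252098 - 312656) - 296146 = -564754 - 296146 = -860900)
-M = -1*(-860900) = 860900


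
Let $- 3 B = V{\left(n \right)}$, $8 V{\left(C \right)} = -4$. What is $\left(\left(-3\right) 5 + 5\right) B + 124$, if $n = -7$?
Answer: $\frac{367}{3} \approx 122.33$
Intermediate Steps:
$V{\left(C \right)} = - \frac{1}{2}$ ($V{\left(C \right)} = \frac{1}{8} \left(-4\right) = - \frac{1}{2}$)
$B = \frac{1}{6}$ ($B = \left(- \frac{1}{3}\right) \left(- \frac{1}{2}\right) = \frac{1}{6} \approx 0.16667$)
$\left(\left(-3\right) 5 + 5\right) B + 124 = \left(\left(-3\right) 5 + 5\right) \frac{1}{6} + 124 = \left(-15 + 5\right) \frac{1}{6} + 124 = \left(-10\right) \frac{1}{6} + 124 = - \frac{5}{3} + 124 = \frac{367}{3}$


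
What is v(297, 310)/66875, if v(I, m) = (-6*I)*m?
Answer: -110484/13375 ≈ -8.2605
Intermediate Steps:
v(I, m) = -6*I*m
v(297, 310)/66875 = -6*297*310/66875 = -552420*1/66875 = -110484/13375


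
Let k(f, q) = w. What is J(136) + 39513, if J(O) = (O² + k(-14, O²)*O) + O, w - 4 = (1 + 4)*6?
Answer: 62769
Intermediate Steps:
w = 34 (w = 4 + (1 + 4)*6 = 4 + 5*6 = 4 + 30 = 34)
k(f, q) = 34
J(O) = O² + 35*O (J(O) = (O² + 34*O) + O = O² + 35*O)
J(136) + 39513 = 136*(35 + 136) + 39513 = 136*171 + 39513 = 23256 + 39513 = 62769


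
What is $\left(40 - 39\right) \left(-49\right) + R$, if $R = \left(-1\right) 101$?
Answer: $-150$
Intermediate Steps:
$R = -101$
$\left(40 - 39\right) \left(-49\right) + R = \left(40 - 39\right) \left(-49\right) - 101 = 1 \left(-49\right) - 101 = -49 - 101 = -150$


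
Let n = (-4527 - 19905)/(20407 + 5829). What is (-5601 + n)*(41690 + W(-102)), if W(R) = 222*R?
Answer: -699808454082/6559 ≈ -1.0669e+8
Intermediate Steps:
n = -6108/6559 (n = -24432/26236 = -24432*1/26236 = -6108/6559 ≈ -0.93124)
(-5601 + n)*(41690 + W(-102)) = (-5601 - 6108/6559)*(41690 + 222*(-102)) = -36743067*(41690 - 22644)/6559 = -36743067/6559*19046 = -699808454082/6559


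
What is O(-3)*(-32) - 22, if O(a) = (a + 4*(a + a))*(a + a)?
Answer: -5206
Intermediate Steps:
O(a) = 18*a**2 (O(a) = (a + 4*(2*a))*(2*a) = (a + 8*a)*(2*a) = (9*a)*(2*a) = 18*a**2)
O(-3)*(-32) - 22 = (18*(-3)**2)*(-32) - 22 = (18*9)*(-32) - 22 = 162*(-32) - 22 = -5184 - 22 = -5206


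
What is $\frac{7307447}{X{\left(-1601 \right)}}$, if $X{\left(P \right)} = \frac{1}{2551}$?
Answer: $18641297297$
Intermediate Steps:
$X{\left(P \right)} = \frac{1}{2551}$
$\frac{7307447}{X{\left(-1601 \right)}} = 7307447 \frac{1}{\frac{1}{2551}} = 7307447 \cdot 2551 = 18641297297$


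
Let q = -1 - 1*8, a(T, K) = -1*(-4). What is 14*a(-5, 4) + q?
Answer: 47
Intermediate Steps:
a(T, K) = 4
q = -9 (q = -1 - 8 = -9)
14*a(-5, 4) + q = 14*4 - 9 = 56 - 9 = 47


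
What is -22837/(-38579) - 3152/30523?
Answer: 575452743/1177546817 ≈ 0.48869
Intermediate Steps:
-22837/(-38579) - 3152/30523 = -22837*(-1/38579) - 3152*1/30523 = 22837/38579 - 3152/30523 = 575452743/1177546817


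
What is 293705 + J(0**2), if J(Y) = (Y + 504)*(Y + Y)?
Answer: 293705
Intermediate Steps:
J(Y) = 2*Y*(504 + Y) (J(Y) = (504 + Y)*(2*Y) = 2*Y*(504 + Y))
293705 + J(0**2) = 293705 + 2*0**2*(504 + 0**2) = 293705 + 2*0*(504 + 0) = 293705 + 2*0*504 = 293705 + 0 = 293705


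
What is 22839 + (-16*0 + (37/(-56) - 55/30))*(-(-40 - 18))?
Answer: 1906325/84 ≈ 22694.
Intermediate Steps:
22839 + (-16*0 + (37/(-56) - 55/30))*(-(-40 - 18)) = 22839 + (0 + (37*(-1/56) - 55*1/30))*(-1*(-58)) = 22839 + (0 + (-37/56 - 11/6))*58 = 22839 + (0 - 419/168)*58 = 22839 - 419/168*58 = 22839 - 12151/84 = 1906325/84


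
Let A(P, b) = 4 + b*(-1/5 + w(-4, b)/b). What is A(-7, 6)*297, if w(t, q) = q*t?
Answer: -31482/5 ≈ -6296.4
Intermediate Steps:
A(P, b) = 4 - 21*b/5 (A(P, b) = 4 + b*(-1/5 + (b*(-4))/b) = 4 + b*(-1*⅕ + (-4*b)/b) = 4 + b*(-⅕ - 4) = 4 + b*(-21/5) = 4 - 21*b/5)
A(-7, 6)*297 = (4 - 21/5*6)*297 = (4 - 126/5)*297 = -106/5*297 = -31482/5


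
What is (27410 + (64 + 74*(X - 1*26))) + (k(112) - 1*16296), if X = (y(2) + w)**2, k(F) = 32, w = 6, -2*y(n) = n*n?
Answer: 10470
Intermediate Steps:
y(n) = -n**2/2 (y(n) = -n*n/2 = -n**2/2)
X = 16 (X = (-1/2*2**2 + 6)**2 = (-1/2*4 + 6)**2 = (-2 + 6)**2 = 4**2 = 16)
(27410 + (64 + 74*(X - 1*26))) + (k(112) - 1*16296) = (27410 + (64 + 74*(16 - 1*26))) + (32 - 1*16296) = (27410 + (64 + 74*(16 - 26))) + (32 - 16296) = (27410 + (64 + 74*(-10))) - 16264 = (27410 + (64 - 740)) - 16264 = (27410 - 676) - 16264 = 26734 - 16264 = 10470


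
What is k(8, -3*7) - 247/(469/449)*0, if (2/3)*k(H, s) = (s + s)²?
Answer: 2646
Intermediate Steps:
k(H, s) = 6*s² (k(H, s) = 3*(s + s)²/2 = 3*(2*s)²/2 = 3*(4*s²)/2 = 6*s²)
k(8, -3*7) - 247/(469/449)*0 = 6*(-3*7)² - 247/(469/449)*0 = 6*(-21)² - 247/(469*(1/449))*0 = 6*441 - 247/469/449*0 = 2646 - 247*449/469*0 = 2646 - 110903/469*0 = 2646 + 0 = 2646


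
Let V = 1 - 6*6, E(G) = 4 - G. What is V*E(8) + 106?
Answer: 246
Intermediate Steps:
V = -35 (V = 1 - 36 = -35)
V*E(8) + 106 = -35*(4 - 1*8) + 106 = -35*(4 - 8) + 106 = -35*(-4) + 106 = 140 + 106 = 246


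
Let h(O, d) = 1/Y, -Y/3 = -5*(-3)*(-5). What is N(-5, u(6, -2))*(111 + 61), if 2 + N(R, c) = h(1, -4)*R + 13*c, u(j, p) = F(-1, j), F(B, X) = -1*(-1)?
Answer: 84968/45 ≈ 1888.2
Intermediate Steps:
F(B, X) = 1
Y = 225 (Y = -3*(-5*(-3))*(-5) = -45*(-5) = -3*(-75) = 225)
h(O, d) = 1/225
u(j, p) = 1
N(R, c) = -2 + 13*c + R/225 (N(R, c) = -2 + (R/225 + 13*c) = -2 + (13*c + R/225) = -2 + 13*c + R/225)
N(-5, u(6, -2))*(111 + 61) = (-2 + 13*1 + (1/225)*(-5))*(111 + 61) = (-2 + 13 - 1/45)*172 = (494/45)*172 = 84968/45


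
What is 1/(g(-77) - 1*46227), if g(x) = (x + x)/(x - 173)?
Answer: -125/5778298 ≈ -2.1633e-5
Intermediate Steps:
g(x) = 2*x/(-173 + x) (g(x) = (2*x)/(-173 + x) = 2*x/(-173 + x))
1/(g(-77) - 1*46227) = 1/(2*(-77)/(-173 - 77) - 1*46227) = 1/(2*(-77)/(-250) - 46227) = 1/(2*(-77)*(-1/250) - 46227) = 1/(77/125 - 46227) = 1/(-5778298/125) = -125/5778298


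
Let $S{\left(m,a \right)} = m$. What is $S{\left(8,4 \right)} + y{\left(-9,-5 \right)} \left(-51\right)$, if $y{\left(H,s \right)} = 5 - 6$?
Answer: $59$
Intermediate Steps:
$y{\left(H,s \right)} = -1$ ($y{\left(H,s \right)} = 5 - 6 = -1$)
$S{\left(8,4 \right)} + y{\left(-9,-5 \right)} \left(-51\right) = 8 - -51 = 8 + 51 = 59$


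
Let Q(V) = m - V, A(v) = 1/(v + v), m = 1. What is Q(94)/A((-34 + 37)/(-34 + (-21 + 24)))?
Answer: 18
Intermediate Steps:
A(v) = 1/(2*v)
Q(V) = 1 - V
Q(94)/A((-34 + 37)/(-34 + (-21 + 24))) = (1 - 1*94)/((1/(2*(((-34 + 37)/(-34 + (-21 + 24))))))) = (1 - 94)/((1/(2*((3/(-34 + 3)))))) = -93/(1/(2*((3/(-31))))) = -93/(1/(2*((3*(-1/31))))) = -93/(1/(2*(-3/31))) = -93/((½)*(-31/3)) = -93/(-31/6) = -93*(-6/31) = 18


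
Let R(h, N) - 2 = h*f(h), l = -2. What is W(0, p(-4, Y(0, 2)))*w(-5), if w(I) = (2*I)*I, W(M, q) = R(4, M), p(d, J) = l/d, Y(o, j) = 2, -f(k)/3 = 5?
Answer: -2900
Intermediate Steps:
f(k) = -15 (f(k) = -3*5 = -15)
R(h, N) = 2 - 15*h (R(h, N) = 2 + h*(-15) = 2 - 15*h)
p(d, J) = -2/d
W(M, q) = -58 (W(M, q) = 2 - 15*4 = 2 - 60 = -58)
w(I) = 2*I**2
W(0, p(-4, Y(0, 2)))*w(-5) = -116*(-5)**2 = -116*25 = -58*50 = -2900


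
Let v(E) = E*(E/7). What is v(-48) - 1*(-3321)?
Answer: 25551/7 ≈ 3650.1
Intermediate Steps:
v(E) = E²/7 (v(E) = E*(E*(⅐)) = E*(E/7) = E²/7)
v(-48) - 1*(-3321) = (⅐)*(-48)² - 1*(-3321) = (⅐)*2304 + 3321 = 2304/7 + 3321 = 25551/7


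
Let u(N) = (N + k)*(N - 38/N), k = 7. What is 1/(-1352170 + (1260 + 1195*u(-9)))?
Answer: -9/12055420 ≈ -7.4655e-7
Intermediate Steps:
u(N) = (7 + N)*(N - 38/N) (u(N) = (N + 7)*(N - 38/N) = (7 + N)*(N - 38/N))
1/(-1352170 + (1260 + 1195*u(-9))) = 1/(-1352170 + (1260 + 1195*(-38 + (-9)² - 266/(-9) + 7*(-9)))) = 1/(-1352170 + (1260 + 1195*(-38 + 81 - 266*(-⅑) - 63))) = 1/(-1352170 + (1260 + 1195*(-38 + 81 + 266/9 - 63))) = 1/(-1352170 + (1260 + 1195*(86/9))) = 1/(-1352170 + (1260 + 102770/9)) = 1/(-1352170 + 114110/9) = 1/(-12055420/9) = -9/12055420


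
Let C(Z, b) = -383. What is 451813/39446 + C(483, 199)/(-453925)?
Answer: 205104323843/17905525550 ≈ 11.455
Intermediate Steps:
451813/39446 + C(483, 199)/(-453925) = 451813/39446 - 383/(-453925) = 451813*(1/39446) - 383*(-1/453925) = 451813/39446 + 383/453925 = 205104323843/17905525550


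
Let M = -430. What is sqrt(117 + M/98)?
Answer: sqrt(5518)/7 ≈ 10.612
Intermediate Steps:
sqrt(117 + M/98) = sqrt(117 - 430/98) = sqrt(117 - 430*1/98) = sqrt(117 - 215/49) = sqrt(5518/49) = sqrt(5518)/7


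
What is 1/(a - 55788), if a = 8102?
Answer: -1/47686 ≈ -2.0971e-5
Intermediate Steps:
1/(a - 55788) = 1/(8102 - 55788) = 1/(-47686) = -1/47686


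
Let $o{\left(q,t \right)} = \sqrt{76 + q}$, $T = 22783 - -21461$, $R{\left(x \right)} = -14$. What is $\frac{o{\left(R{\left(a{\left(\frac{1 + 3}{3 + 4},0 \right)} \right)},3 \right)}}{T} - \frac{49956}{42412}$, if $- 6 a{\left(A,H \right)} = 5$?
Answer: $- \frac{543}{461} + \frac{\sqrt{62}}{44244} \approx -1.1777$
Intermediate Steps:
$a{\left(A,H \right)} = - \frac{5}{6}$ ($a{\left(A,H \right)} = \left(- \frac{1}{6}\right) 5 = - \frac{5}{6}$)
$T = 44244$ ($T = 22783 + 21461 = 44244$)
$\frac{o{\left(R{\left(a{\left(\frac{1 + 3}{3 + 4},0 \right)} \right)},3 \right)}}{T} - \frac{49956}{42412} = \frac{\sqrt{76 - 14}}{44244} - \frac{49956}{42412} = \sqrt{62} \cdot \frac{1}{44244} - \frac{543}{461} = \frac{\sqrt{62}}{44244} - \frac{543}{461} = - \frac{543}{461} + \frac{\sqrt{62}}{44244}$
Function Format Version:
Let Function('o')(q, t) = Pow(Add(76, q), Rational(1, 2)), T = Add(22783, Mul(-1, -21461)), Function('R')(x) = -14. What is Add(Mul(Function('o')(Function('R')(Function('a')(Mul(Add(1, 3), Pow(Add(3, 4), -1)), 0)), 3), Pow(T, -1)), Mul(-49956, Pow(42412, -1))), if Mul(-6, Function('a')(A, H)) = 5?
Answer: Add(Rational(-543, 461), Mul(Rational(1, 44244), Pow(62, Rational(1, 2)))) ≈ -1.1777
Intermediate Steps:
Function('a')(A, H) = Rational(-5, 6) (Function('a')(A, H) = Mul(Rational(-1, 6), 5) = Rational(-5, 6))
T = 44244 (T = Add(22783, 21461) = 44244)
Add(Mul(Function('o')(Function('R')(Function('a')(Mul(Add(1, 3), Pow(Add(3, 4), -1)), 0)), 3), Pow(T, -1)), Mul(-49956, Pow(42412, -1))) = Add(Mul(Pow(Add(76, -14), Rational(1, 2)), Pow(44244, -1)), Mul(-49956, Pow(42412, -1))) = Add(Mul(Pow(62, Rational(1, 2)), Rational(1, 44244)), Mul(-49956, Rational(1, 42412))) = Add(Mul(Rational(1, 44244), Pow(62, Rational(1, 2))), Rational(-543, 461)) = Add(Rational(-543, 461), Mul(Rational(1, 44244), Pow(62, Rational(1, 2))))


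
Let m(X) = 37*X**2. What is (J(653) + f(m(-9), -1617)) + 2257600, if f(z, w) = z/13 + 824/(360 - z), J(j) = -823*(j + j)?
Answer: 40554156499/34281 ≈ 1.1830e+6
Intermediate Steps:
J(j) = -1646*j
f(z, w) = 824/(360 - z) + z/13 (f(z, w) = z*(1/13) + 824/(360 - z) = z/13 + 824/(360 - z) = 824/(360 - z) + z/13)
(J(653) + f(m(-9), -1617)) + 2257600 = (-1646*653 + (-10712 + (37*(-9)**2)**2 - 13320*(-9)**2)/(13*(-360 + 37*(-9)**2))) + 2257600 = (-1074838 + (-10712 + (37*81)**2 - 13320*81)/(13*(-360 + 37*81))) + 2257600 = (-1074838 + (-10712 + 2997**2 - 360*2997)/(13*(-360 + 2997))) + 2257600 = (-1074838 + (1/13)*(-10712 + 8982009 - 1078920)/2637) + 2257600 = (-1074838 + (1/13)*(1/2637)*7892377) + 2257600 = (-1074838 + 7892377/34281) + 2257600 = -36838629101/34281 + 2257600 = 40554156499/34281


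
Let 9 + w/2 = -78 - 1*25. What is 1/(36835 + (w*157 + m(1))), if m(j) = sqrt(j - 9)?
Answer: 1667/2778897 - 2*I*sqrt(2)/2778897 ≈ 0.00059988 - 1.0178e-6*I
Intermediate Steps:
m(j) = sqrt(-9 + j)
w = -224 (w = -18 + 2*(-78 - 1*25) = -18 + 2*(-78 - 25) = -18 + 2*(-103) = -18 - 206 = -224)
1/(36835 + (w*157 + m(1))) = 1/(36835 + (-224*157 + sqrt(-9 + 1))) = 1/(36835 + (-35168 + sqrt(-8))) = 1/(36835 + (-35168 + 2*I*sqrt(2))) = 1/(1667 + 2*I*sqrt(2))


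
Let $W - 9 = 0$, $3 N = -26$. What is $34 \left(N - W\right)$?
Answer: $- \frac{1802}{3} \approx -600.67$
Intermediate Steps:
$N = - \frac{26}{3}$ ($N = \frac{1}{3} \left(-26\right) = - \frac{26}{3} \approx -8.6667$)
$W = 9$ ($W = 9 + 0 = 9$)
$34 \left(N - W\right) = 34 \left(- \frac{26}{3} - 9\right) = 34 \left(- \frac{53}{3}\right) = - \frac{1802}{3}$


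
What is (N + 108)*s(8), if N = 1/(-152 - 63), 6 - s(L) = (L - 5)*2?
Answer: 0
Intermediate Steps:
s(L) = 16 - 2*L (s(L) = 6 - (L - 5)*2 = 6 - (-5 + L)*2 = 6 - (-10 + 2*L) = 6 + (10 - 2*L) = 16 - 2*L)
N = -1/215 (N = 1/(-215) = -1/215 ≈ -0.0046512)
(N + 108)*s(8) = (-1/215 + 108)*(16 - 2*8) = 23219*(16 - 16)/215 = (23219/215)*0 = 0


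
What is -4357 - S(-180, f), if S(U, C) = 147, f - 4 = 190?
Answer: -4504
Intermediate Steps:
f = 194 (f = 4 + 190 = 194)
-4357 - S(-180, f) = -4357 - 1*147 = -4357 - 147 = -4504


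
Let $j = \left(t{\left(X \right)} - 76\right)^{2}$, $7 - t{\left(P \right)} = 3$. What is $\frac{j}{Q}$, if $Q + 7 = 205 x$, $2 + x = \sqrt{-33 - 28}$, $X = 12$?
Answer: $- \frac{1080864}{1368707} - \frac{531360 i \sqrt{61}}{1368707} \approx -0.7897 - 3.0321 i$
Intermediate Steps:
$t{\left(P \right)} = 4$ ($t{\left(P \right)} = 7 - 3 = 4$)
$x = -2 + i \sqrt{61}$ ($x = -2 + \sqrt{-33 - 28} = -2 + \sqrt{-61} = -2 + i \sqrt{61} \approx -2.0 + 7.8102 i$)
$j = 5184$ ($j = \left(4 - 76\right)^{2} = \left(-72\right)^{2} = 5184$)
$Q = -417 + 205 i \sqrt{61}$ ($Q = -7 + 205 \left(-2 + i \sqrt{61}\right) = -7 - \left(410 - 205 i \sqrt{61}\right) = -417 + 205 i \sqrt{61} \approx -417.0 + 1601.1 i$)
$\frac{j}{Q} = \frac{5184}{-417 + 205 i \sqrt{61}}$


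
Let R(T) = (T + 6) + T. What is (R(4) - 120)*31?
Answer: -3286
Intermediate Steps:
R(T) = 6 + 2*T (R(T) = (6 + T) + T = 6 + 2*T)
(R(4) - 120)*31 = ((6 + 2*4) - 120)*31 = ((6 + 8) - 120)*31 = (14 - 120)*31 = -106*31 = -3286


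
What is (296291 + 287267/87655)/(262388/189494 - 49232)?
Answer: -1230369139548692/204431318678525 ≈ -6.0185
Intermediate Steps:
(296291 + 287267/87655)/(262388/189494 - 49232) = (296291 + 287267*(1/87655))/(262388*(1/189494) - 49232) = (296291 + 287267/87655)/(131194/94747 - 49232) = 25971674872/(87655*(-4664453110/94747)) = (25971674872/87655)*(-94747/4664453110) = -1230369139548692/204431318678525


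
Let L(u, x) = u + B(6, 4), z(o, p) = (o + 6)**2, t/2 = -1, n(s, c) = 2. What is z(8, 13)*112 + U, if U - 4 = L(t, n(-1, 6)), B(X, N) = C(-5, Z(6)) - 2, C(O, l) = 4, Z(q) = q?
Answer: 21956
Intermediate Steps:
B(X, N) = 2 (B(X, N) = 4 - 2 = 2)
t = -2 (t = 2*(-1) = -2)
z(o, p) = (6 + o)**2
L(u, x) = 2 + u (L(u, x) = u + 2 = 2 + u)
U = 4 (U = 4 + (2 - 2) = 4 + 0 = 4)
z(8, 13)*112 + U = (6 + 8)**2*112 + 4 = 14**2*112 + 4 = 196*112 + 4 = 21952 + 4 = 21956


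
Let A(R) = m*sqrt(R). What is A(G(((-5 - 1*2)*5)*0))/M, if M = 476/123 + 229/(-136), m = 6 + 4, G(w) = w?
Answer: 0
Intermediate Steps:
m = 10
M = 36569/16728 (M = 476*(1/123) + 229*(-1/136) = 476/123 - 229/136 = 36569/16728 ≈ 2.1861)
A(R) = 10*sqrt(R)
A(G(((-5 - 1*2)*5)*0))/M = (10*sqrt(((-5 - 1*2)*5)*0))/(36569/16728) = (10*sqrt(((-5 - 2)*5)*0))*(16728/36569) = (10*sqrt(-7*5*0))*(16728/36569) = (10*sqrt(-35*0))*(16728/36569) = (10*sqrt(0))*(16728/36569) = (10*0)*(16728/36569) = 0*(16728/36569) = 0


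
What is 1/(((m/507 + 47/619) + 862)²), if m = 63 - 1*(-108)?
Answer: 10943461321/8139270923896464 ≈ 1.3445e-6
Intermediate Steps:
m = 171 (m = 63 + 108 = 171)
1/(((m/507 + 47/619) + 862)²) = 1/(((171/507 + 47/619) + 862)²) = 1/(((171*(1/507) + 47*(1/619)) + 862)²) = 1/(((57/169 + 47/619) + 862)²) = 1/((43226/104611 + 862)²) = 1/((90217908/104611)²) = 1/(8139270923896464/10943461321) = 10943461321/8139270923896464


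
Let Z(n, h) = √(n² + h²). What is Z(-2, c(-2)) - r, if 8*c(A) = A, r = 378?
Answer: -378 + √65/4 ≈ -375.98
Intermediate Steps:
c(A) = A/8
Z(n, h) = √(h² + n²)
Z(-2, c(-2)) - r = √(((⅛)*(-2))² + (-2)²) - 1*378 = √((-¼)² + 4) - 378 = √(1/16 + 4) - 378 = √(65/16) - 378 = √65/4 - 378 = -378 + √65/4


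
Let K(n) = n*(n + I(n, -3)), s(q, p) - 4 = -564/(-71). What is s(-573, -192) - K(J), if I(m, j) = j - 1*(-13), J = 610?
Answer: -26851352/71 ≈ -3.7819e+5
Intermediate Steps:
I(m, j) = 13 + j (I(m, j) = j + 13 = 13 + j)
s(q, p) = 848/71 (s(q, p) = 4 - 564/(-71) = 4 - 564*(-1/71) = 4 + 564/71 = 848/71)
K(n) = n*(10 + n) (K(n) = n*(n + (13 - 3)) = n*(n + 10) = n*(10 + n))
s(-573, -192) - K(J) = 848/71 - 610*(10 + 610) = 848/71 - 610*620 = 848/71 - 1*378200 = 848/71 - 378200 = -26851352/71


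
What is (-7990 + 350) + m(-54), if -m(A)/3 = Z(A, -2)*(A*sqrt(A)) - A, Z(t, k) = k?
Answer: -7802 - 972*I*sqrt(6) ≈ -7802.0 - 2380.9*I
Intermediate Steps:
m(A) = 3*A + 6*A**(3/2) (m(A) = -3*(-2*A*sqrt(A) - A) = -3*(-2*A**(3/2) - A) = -3*(-A - 2*A**(3/2)) = 3*A + 6*A**(3/2))
(-7990 + 350) + m(-54) = (-7990 + 350) + (3*(-54) + 6*(-54)**(3/2)) = -7640 + (-162 + 6*(-162*I*sqrt(6))) = -7640 + (-162 - 972*I*sqrt(6)) = -7802 - 972*I*sqrt(6)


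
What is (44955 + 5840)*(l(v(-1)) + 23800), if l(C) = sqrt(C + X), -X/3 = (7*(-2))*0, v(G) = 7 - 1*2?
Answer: 1208921000 + 50795*sqrt(5) ≈ 1.2090e+9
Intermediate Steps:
v(G) = 5 (v(G) = 7 - 2 = 5)
X = 0 (X = -3*7*(-2)*0 = -(-42)*0 = -3*0 = 0)
l(C) = sqrt(C) (l(C) = sqrt(C + 0) = sqrt(C))
(44955 + 5840)*(l(v(-1)) + 23800) = (44955 + 5840)*(sqrt(5) + 23800) = 50795*(23800 + sqrt(5)) = 1208921000 + 50795*sqrt(5)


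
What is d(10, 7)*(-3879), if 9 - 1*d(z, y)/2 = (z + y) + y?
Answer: 116370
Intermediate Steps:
d(z, y) = 18 - 4*y - 2*z (d(z, y) = 18 - 2*((z + y) + y) = 18 - 2*((y + z) + y) = 18 - 2*(z + 2*y) = 18 + (-4*y - 2*z) = 18 - 4*y - 2*z)
d(10, 7)*(-3879) = (18 - 4*7 - 2*10)*(-3879) = (18 - 28 - 20)*(-3879) = -30*(-3879) = 116370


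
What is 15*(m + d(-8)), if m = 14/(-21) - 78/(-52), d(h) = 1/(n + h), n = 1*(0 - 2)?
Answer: 11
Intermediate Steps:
n = -2 (n = 1*(-2) = -2)
d(h) = 1/(-2 + h)
m = ⅚ (m = 14*(-1/21) - 78*(-1/52) = -⅔ + 3/2 = ⅚ ≈ 0.83333)
15*(m + d(-8)) = 15*(⅚ + 1/(-2 - 8)) = 15*(⅚ + 1/(-10)) = 15*(⅚ - ⅒) = 15*(11/15) = 11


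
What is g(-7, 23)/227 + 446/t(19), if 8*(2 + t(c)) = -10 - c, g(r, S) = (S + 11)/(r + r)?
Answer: -5670317/71505 ≈ -79.300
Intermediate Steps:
g(r, S) = (11 + S)/(2*r) (g(r, S) = (11 + S)/((2*r)) = (11 + S)*(1/(2*r)) = (11 + S)/(2*r))
t(c) = -13/4 - c/8 (t(c) = -2 + (-10 - c)/8 = -2 + (-5/4 - c/8) = -13/4 - c/8)
g(-7, 23)/227 + 446/t(19) = ((1/2)*(11 + 23)/(-7))/227 + 446/(-13/4 - 1/8*19) = ((1/2)*(-1/7)*34)*(1/227) + 446/(-13/4 - 19/8) = -17/7*1/227 + 446/(-45/8) = -17/1589 + 446*(-8/45) = -17/1589 - 3568/45 = -5670317/71505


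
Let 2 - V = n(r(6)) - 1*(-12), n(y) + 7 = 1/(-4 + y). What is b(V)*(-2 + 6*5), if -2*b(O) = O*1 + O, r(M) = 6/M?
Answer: 224/3 ≈ 74.667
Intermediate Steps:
n(y) = -7 + 1/(-4 + y)
V = -8/3 (V = 2 - ((29 - 42/6)/(-4 + 6/6) - 1*(-12)) = 2 - ((29 - 42/6)/(-4 + 6*(⅙)) + 12) = 2 - ((29 - 7*1)/(-4 + 1) + 12) = 2 - ((29 - 7)/(-3) + 12) = 2 - (-⅓*22 + 12) = 2 - (-22/3 + 12) = 2 - 1*14/3 = 2 - 14/3 = -8/3 ≈ -2.6667)
b(O) = -O (b(O) = -(O*1 + O)/2 = -(O + O)/2 = -O)
b(V)*(-2 + 6*5) = (-1*(-8/3))*(-2 + 6*5) = 8*(-2 + 30)/3 = (8/3)*28 = 224/3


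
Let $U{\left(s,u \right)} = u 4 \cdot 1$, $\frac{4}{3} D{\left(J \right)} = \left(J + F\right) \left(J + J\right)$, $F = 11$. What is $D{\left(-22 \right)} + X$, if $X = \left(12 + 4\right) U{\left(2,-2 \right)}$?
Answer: $235$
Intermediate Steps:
$D{\left(J \right)} = \frac{3 J \left(11 + J\right)}{2}$ ($D{\left(J \right)} = \frac{3 \left(J + 11\right) \left(J + J\right)}{4} = \frac{3 \left(11 + J\right) 2 J}{4} = \frac{3 \cdot 2 J \left(11 + J\right)}{4} = \frac{3 J \left(11 + J\right)}{2}$)
$U{\left(s,u \right)} = 4 u$ ($U{\left(s,u \right)} = 4 u 1 = 4 u$)
$X = -128$ ($X = \left(12 + 4\right) 4 \left(-2\right) = 16 \left(-8\right) = -128$)
$D{\left(-22 \right)} + X = \frac{3}{2} \left(-22\right) \left(11 - 22\right) - 128 = \frac{3}{2} \left(-22\right) \left(-11\right) - 128 = 363 - 128 = 235$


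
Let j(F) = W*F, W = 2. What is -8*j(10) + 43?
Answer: -117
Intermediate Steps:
j(F) = 2*F
-8*j(10) + 43 = -16*10 + 43 = -8*20 + 43 = -160 + 43 = -117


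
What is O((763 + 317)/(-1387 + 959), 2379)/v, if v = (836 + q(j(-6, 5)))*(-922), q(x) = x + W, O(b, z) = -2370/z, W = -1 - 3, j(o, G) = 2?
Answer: 395/304887882 ≈ 1.2956e-6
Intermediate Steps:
W = -4
q(x) = -4 + x (q(x) = x - 4 = -4 + x)
v = -768948 (v = (836 + (-4 + 2))*(-922) = (836 - 2)*(-922) = 834*(-922) = -768948)
O((763 + 317)/(-1387 + 959), 2379)/v = -2370/2379/(-768948) = -2370*1/2379*(-1/768948) = -790/793*(-1/768948) = 395/304887882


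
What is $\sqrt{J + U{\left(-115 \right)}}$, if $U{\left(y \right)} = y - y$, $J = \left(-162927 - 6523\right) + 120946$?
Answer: $2 i \sqrt{12126} \approx 220.24 i$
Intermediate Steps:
$J = -48504$ ($J = -169450 + 120946 = -48504$)
$U{\left(y \right)} = 0$
$\sqrt{J + U{\left(-115 \right)}} = \sqrt{-48504 + 0} = \sqrt{-48504} = 2 i \sqrt{12126}$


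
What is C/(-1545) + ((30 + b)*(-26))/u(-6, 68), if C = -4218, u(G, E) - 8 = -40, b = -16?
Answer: 58113/4120 ≈ 14.105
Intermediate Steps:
u(G, E) = -32 (u(G, E) = 8 - 40 = -32)
C/(-1545) + ((30 + b)*(-26))/u(-6, 68) = -4218/(-1545) + ((30 - 16)*(-26))/(-32) = -4218*(-1/1545) + (14*(-26))*(-1/32) = 1406/515 - 364*(-1/32) = 1406/515 + 91/8 = 58113/4120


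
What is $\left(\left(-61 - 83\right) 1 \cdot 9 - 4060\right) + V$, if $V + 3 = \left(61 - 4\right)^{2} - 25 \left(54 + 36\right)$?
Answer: $-4360$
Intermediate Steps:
$V = 996$ ($V = -3 + \left(\left(61 - 4\right)^{2} - 25 \left(54 + 36\right)\right) = -3 + \left(57^{2} - 2250\right) = -3 + \left(3249 - 2250\right) = -3 + 999 = 996$)
$\left(\left(-61 - 83\right) 1 \cdot 9 - 4060\right) + V = \left(\left(-61 - 83\right) 1 \cdot 9 - 4060\right) + 996 = \left(\left(-144\right) 9 - 4060\right) + 996 = \left(-1296 - 4060\right) + 996 = -5356 + 996 = -4360$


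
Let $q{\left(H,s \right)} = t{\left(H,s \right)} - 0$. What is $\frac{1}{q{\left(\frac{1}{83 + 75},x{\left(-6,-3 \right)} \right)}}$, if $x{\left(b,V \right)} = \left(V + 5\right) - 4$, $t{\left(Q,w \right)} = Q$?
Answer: $158$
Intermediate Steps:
$x{\left(b,V \right)} = 1 + V$ ($x{\left(b,V \right)} = \left(5 + V\right) - 4 = 1 + V$)
$q{\left(H,s \right)} = H$ ($q{\left(H,s \right)} = H - 0 = H + 0 = H$)
$\frac{1}{q{\left(\frac{1}{83 + 75},x{\left(-6,-3 \right)} \right)}} = \frac{1}{\frac{1}{83 + 75}} = \frac{1}{\frac{1}{158}} = 158$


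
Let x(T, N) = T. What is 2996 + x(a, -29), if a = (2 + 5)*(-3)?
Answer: 2975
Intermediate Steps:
a = -21 (a = 7*(-3) = -21)
2996 + x(a, -29) = 2996 - 21 = 2975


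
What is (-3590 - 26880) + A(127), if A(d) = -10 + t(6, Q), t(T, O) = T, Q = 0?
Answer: -30474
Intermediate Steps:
A(d) = -4 (A(d) = -10 + 6 = -4)
(-3590 - 26880) + A(127) = (-3590 - 26880) - 4 = -30470 - 4 = -30474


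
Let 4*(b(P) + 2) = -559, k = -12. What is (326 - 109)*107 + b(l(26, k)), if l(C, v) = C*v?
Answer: 92309/4 ≈ 23077.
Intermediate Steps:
b(P) = -567/4 (b(P) = -2 + (¼)*(-559) = -2 - 559/4 = -567/4)
(326 - 109)*107 + b(l(26, k)) = (326 - 109)*107 - 567/4 = 217*107 - 567/4 = 23219 - 567/4 = 92309/4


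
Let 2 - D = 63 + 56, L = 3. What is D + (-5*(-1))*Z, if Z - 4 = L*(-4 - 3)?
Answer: -202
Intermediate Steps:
Z = -17 (Z = 4 + 3*(-4 - 3) = 4 + 3*(-7) = 4 - 21 = -17)
D = -117 (D = 2 - (63 + 56) = 2 - 1*119 = 2 - 119 = -117)
D + (-5*(-1))*Z = -117 - 5*(-1)*(-17) = -117 + 5*(-17) = -117 - 85 = -202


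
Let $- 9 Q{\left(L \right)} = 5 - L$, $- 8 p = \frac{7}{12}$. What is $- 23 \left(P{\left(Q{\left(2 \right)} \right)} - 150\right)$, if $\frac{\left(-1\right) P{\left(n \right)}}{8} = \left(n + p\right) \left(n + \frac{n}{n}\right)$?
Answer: $\frac{20401}{6} \approx 3400.2$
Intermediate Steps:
$p = - \frac{7}{96}$ ($p = - \frac{7 \cdot \frac{1}{12}}{8} = \left(- \frac{1}{8}\right) \frac{7}{12} = - \frac{7}{96} \approx -0.072917$)
$Q{\left(L \right)} = - \frac{5}{9} + \frac{L}{9}$ ($Q{\left(L \right)} = - \frac{5 - L}{9} = - \frac{5}{9} + \frac{L}{9}$)
$P{\left(n \right)} = - 8 \left(1 + n\right) \left(- \frac{7}{96} + n\right)$ ($P{\left(n \right)} = - 8 \left(n - \frac{7}{96}\right) \left(n + \frac{n}{n}\right) = - 8 \left(- \frac{7}{96} + n\right) \left(n + 1\right) = - 8 \left(- \frac{7}{96} + n\right) \left(1 + n\right) = - 8 \left(1 + n\right) \left(- \frac{7}{96} + n\right)$)
$- 23 \left(P{\left(Q{\left(2 \right)} \right)} - 150\right) = - 23 \left(\left(\frac{7}{12} - 8 \left(- \frac{5}{9} + \frac{1}{9} \cdot 2\right)^{2} - \frac{89 \left(- \frac{5}{9} + \frac{1}{9} \cdot 2\right)}{12}\right) - 150\right) = - 23 \left(\left(\frac{7}{12} - 8 \left(- \frac{5}{9} + \frac{2}{9}\right)^{2} - \frac{89 \left(- \frac{5}{9} + \frac{2}{9}\right)}{12}\right) - 150\right) = - 23 \left(\left(\frac{7}{12} - 8 \left(- \frac{1}{3}\right)^{2} - - \frac{89}{36}\right) - 150\right) = - 23 \left(\left(\frac{7}{12} - \frac{8}{9} + \frac{89}{36}\right) - 150\right) = - 23 \left(\frac{13}{6} - 150\right) = \left(-23\right) \left(- \frac{887}{6}\right) = \frac{20401}{6}$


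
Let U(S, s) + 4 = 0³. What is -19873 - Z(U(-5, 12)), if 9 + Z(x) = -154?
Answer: -19710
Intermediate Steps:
U(S, s) = -4 (U(S, s) = -4 + 0³ = -4 + 0 = -4)
Z(x) = -163 (Z(x) = -9 - 154 = -163)
-19873 - Z(U(-5, 12)) = -19873 - 1*(-163) = -19873 + 163 = -19710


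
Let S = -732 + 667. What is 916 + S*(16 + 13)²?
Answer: -53749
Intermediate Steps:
S = -65
916 + S*(16 + 13)² = 916 - 65*(16 + 13)² = 916 - 65*29² = 916 - 65*841 = 916 - 54665 = -53749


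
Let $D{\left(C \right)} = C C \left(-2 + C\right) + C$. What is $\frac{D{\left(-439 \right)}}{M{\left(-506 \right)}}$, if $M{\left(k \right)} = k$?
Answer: $\frac{3863200}{23} \approx 1.6797 \cdot 10^{5}$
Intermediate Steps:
$D{\left(C \right)} = C + C^{2} \left(-2 + C\right)$ ($D{\left(C \right)} = C^{2} \left(-2 + C\right) + C = C + C^{2} \left(-2 + C\right)$)
$\frac{D{\left(-439 \right)}}{M{\left(-506 \right)}} = \frac{\left(-439\right) \left(1 + \left(-439\right)^{2} - -878\right)}{-506} = - 439 \left(1 + 192721 + 878\right) \left(- \frac{1}{506}\right) = \left(-439\right) 193600 \left(- \frac{1}{506}\right) = \left(-84990400\right) \left(- \frac{1}{506}\right) = \frac{3863200}{23}$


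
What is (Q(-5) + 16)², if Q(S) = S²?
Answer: 1681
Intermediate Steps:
(Q(-5) + 16)² = ((-5)² + 16)² = (25 + 16)² = 41² = 1681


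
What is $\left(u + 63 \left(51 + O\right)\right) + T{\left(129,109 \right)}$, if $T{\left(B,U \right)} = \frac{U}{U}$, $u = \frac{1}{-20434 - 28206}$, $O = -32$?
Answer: $\frac{58270719}{48640} \approx 1198.0$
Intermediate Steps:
$u = - \frac{1}{48640}$ ($u = \frac{1}{-48640} = - \frac{1}{48640} \approx -2.0559 \cdot 10^{-5}$)
$T{\left(B,U \right)} = 1$
$\left(u + 63 \left(51 + O\right)\right) + T{\left(129,109 \right)} = \left(- \frac{1}{48640} + 63 \left(51 - 32\right)\right) + 1 = \left(- \frac{1}{48640} + 63 \cdot 19\right) + 1 = \left(- \frac{1}{48640} + 1197\right) + 1 = \frac{58222079}{48640} + 1 = \frac{58270719}{48640}$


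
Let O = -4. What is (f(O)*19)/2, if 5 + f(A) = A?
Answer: -171/2 ≈ -85.500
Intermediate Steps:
f(A) = -5 + A
(f(O)*19)/2 = ((-5 - 4)*19)/2 = -9*19*(½) = -171*½ = -171/2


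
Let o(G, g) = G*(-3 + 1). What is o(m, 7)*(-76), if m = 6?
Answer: 912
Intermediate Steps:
o(G, g) = -2*G (o(G, g) = G*(-2) = -2*G)
o(m, 7)*(-76) = -2*6*(-76) = -12*(-76) = 912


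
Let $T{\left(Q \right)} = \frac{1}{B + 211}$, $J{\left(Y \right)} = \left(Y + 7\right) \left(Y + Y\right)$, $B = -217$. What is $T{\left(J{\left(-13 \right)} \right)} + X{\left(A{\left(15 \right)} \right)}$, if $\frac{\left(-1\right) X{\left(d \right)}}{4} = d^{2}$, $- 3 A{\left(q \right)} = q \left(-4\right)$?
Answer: $- \frac{9601}{6} \approx -1600.2$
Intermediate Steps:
$A{\left(q \right)} = \frac{4 q}{3}$ ($A{\left(q \right)} = - \frac{q \left(-4\right)}{3} = - \frac{\left(-4\right) q}{3} = \frac{4 q}{3}$)
$X{\left(d \right)} = - 4 d^{2}$
$J{\left(Y \right)} = 2 Y \left(7 + Y\right)$ ($J{\left(Y \right)} = \left(7 + Y\right) 2 Y = 2 Y \left(7 + Y\right)$)
$T{\left(Q \right)} = - \frac{1}{6}$ ($T{\left(Q \right)} = \frac{1}{-217 + 211} = \frac{1}{-6} = - \frac{1}{6}$)
$T{\left(J{\left(-13 \right)} \right)} + X{\left(A{\left(15 \right)} \right)} = - \frac{1}{6} - 4 \left(\frac{4}{3} \cdot 15\right)^{2} = - \frac{1}{6} - 4 \cdot 20^{2} = - \frac{1}{6} - 1600 = - \frac{9601}{6}$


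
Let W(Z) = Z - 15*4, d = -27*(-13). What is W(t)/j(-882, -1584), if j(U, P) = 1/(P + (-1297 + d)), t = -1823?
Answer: 4763990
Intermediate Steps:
d = 351
W(Z) = -60 + Z (W(Z) = Z - 60 = -60 + Z)
j(U, P) = 1/(-946 + P) (j(U, P) = 1/(P + (-1297 + 351)) = 1/(P - 946) = 1/(-946 + P))
W(t)/j(-882, -1584) = (-60 - 1823)/(1/(-946 - 1584)) = -1883/(1/(-2530)) = -1883/(-1/2530) = -1883*(-2530) = 4763990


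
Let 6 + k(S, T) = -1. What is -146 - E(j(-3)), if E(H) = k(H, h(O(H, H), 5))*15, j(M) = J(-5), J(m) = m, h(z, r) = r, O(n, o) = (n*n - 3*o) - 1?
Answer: -41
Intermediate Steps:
O(n, o) = -1 + n² - 3*o (O(n, o) = (n² - 3*o) - 1 = -1 + n² - 3*o)
k(S, T) = -7 (k(S, T) = -6 - 1 = -7)
j(M) = -5
E(H) = -105 (E(H) = -7*15 = -105)
-146 - E(j(-3)) = -146 - 1*(-105) = -146 + 105 = -41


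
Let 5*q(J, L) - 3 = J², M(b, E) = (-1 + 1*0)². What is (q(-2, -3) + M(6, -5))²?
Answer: 144/25 ≈ 5.7600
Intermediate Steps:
M(b, E) = 1 (M(b, E) = (-1 + 0)² = (-1)² = 1)
q(J, L) = ⅗ + J²/5
(q(-2, -3) + M(6, -5))² = ((⅗ + (⅕)*(-2)²) + 1)² = ((⅗ + (⅕)*4) + 1)² = ((⅗ + ⅘) + 1)² = (7/5 + 1)² = (12/5)² = 144/25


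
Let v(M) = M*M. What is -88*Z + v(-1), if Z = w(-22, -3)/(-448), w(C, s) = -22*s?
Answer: 391/28 ≈ 13.964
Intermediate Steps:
Z = -33/224 (Z = -22*(-3)/(-448) = 66*(-1/448) = -33/224 ≈ -0.14732)
v(M) = M**2
-88*Z + v(-1) = -88*(-33/224) + (-1)**2 = 363/28 + 1 = 391/28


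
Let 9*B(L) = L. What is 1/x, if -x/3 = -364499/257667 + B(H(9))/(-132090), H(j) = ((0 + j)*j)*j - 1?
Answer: 2431088145/10321610423 ≈ 0.23553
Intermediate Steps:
H(j) = -1 + j³ (H(j) = (j*j)*j - 1 = j²*j - 1 = j³ - 1 = -1 + j³)
B(L) = L/9
x = 10321610423/2431088145 (x = -3*(-364499/257667 + ((-1 + 9³)/9)/(-132090)) = -3*(-364499*1/257667 + ((-1 + 729)/9)*(-1/132090)) = -3*(-364499/257667 + ((⅑)*728)*(-1/132090)) = -3*(-364499/257667 + (728/9)*(-1/132090)) = -3*(-364499/257667 - 52/84915) = -3*(-10321610423/7293264435) = 10321610423/2431088145 ≈ 4.2457)
1/x = 1/(10321610423/2431088145) = 2431088145/10321610423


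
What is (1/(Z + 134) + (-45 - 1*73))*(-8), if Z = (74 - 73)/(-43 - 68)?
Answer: 14039224/14873 ≈ 943.94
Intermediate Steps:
Z = -1/111 (Z = 1/(-111) = 1*(-1/111) = -1/111 ≈ -0.0090090)
(1/(Z + 134) + (-45 - 1*73))*(-8) = (1/(-1/111 + 134) + (-45 - 1*73))*(-8) = (1/(14873/111) + (-45 - 73))*(-8) = (111/14873 - 118)*(-8) = -1754903/14873*(-8) = 14039224/14873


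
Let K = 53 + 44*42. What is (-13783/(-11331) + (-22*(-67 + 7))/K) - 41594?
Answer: -895903209811/21540231 ≈ -41592.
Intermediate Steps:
K = 1901 (K = 53 + 1848 = 1901)
(-13783/(-11331) + (-22*(-67 + 7))/K) - 41594 = (-13783/(-11331) - 22*(-67 + 7)/1901) - 41594 = (-13783*(-1/11331) - 22*(-60)*(1/1901)) - 41594 = (13783/11331 + 1320*(1/1901)) - 41594 = (13783/11331 + 1320/1901) - 41594 = 41158403/21540231 - 41594 = -895903209811/21540231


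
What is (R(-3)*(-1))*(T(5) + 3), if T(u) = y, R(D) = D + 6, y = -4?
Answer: 3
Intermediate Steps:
R(D) = 6 + D
T(u) = -4
(R(-3)*(-1))*(T(5) + 3) = ((6 - 3)*(-1))*(-4 + 3) = (3*(-1))*(-1) = -3*(-1) = 3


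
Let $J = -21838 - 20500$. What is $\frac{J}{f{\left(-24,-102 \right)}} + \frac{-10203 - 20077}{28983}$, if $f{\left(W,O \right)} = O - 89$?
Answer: $\frac{1221298774}{5535753} \approx 220.62$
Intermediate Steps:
$f{\left(W,O \right)} = -89 + O$
$J = -42338$ ($J = -21838 - 20500 = -42338$)
$\frac{J}{f{\left(-24,-102 \right)}} + \frac{-10203 - 20077}{28983} = - \frac{42338}{-89 - 102} + \frac{-10203 - 20077}{28983} = - \frac{42338}{-191} + \left(-10203 - 20077\right) \frac{1}{28983} = \left(-42338\right) \left(- \frac{1}{191}\right) - \frac{30280}{28983} = \frac{42338}{191} - \frac{30280}{28983} = \frac{1221298774}{5535753}$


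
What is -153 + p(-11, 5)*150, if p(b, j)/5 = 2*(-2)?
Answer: -3153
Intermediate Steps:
p(b, j) = -20 (p(b, j) = 5*(2*(-2)) = 5*(-4) = -20)
-153 + p(-11, 5)*150 = -153 - 20*150 = -153 - 3000 = -3153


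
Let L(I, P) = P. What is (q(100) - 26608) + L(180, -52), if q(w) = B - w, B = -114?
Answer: -26874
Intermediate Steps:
q(w) = -114 - w
(q(100) - 26608) + L(180, -52) = ((-114 - 1*100) - 26608) - 52 = ((-114 - 100) - 26608) - 52 = (-214 - 26608) - 52 = -26822 - 52 = -26874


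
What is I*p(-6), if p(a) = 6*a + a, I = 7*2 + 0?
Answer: -588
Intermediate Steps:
I = 14 (I = 14 + 0 = 14)
p(a) = 7*a
I*p(-6) = 14*(7*(-6)) = 14*(-42) = -588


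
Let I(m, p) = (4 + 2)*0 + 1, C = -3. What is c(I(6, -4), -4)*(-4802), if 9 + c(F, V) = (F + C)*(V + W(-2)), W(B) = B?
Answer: -14406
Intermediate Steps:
I(m, p) = 1 (I(m, p) = 6*0 + 1 = 0 + 1 = 1)
c(F, V) = -9 + (-3 + F)*(-2 + V) (c(F, V) = -9 + (F - 3)*(V - 2) = -9 + (-3 + F)*(-2 + V))
c(I(6, -4), -4)*(-4802) = (-3 - 3*(-4) - 2*1 + 1*(-4))*(-4802) = (-3 + 12 - 2 - 4)*(-4802) = 3*(-4802) = -14406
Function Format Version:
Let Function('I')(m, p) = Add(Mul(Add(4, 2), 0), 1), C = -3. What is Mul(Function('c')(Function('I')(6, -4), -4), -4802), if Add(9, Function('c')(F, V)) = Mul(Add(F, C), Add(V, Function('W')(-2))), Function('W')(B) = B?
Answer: -14406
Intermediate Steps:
Function('I')(m, p) = 1 (Function('I')(m, p) = Add(Mul(6, 0), 1) = Add(0, 1) = 1)
Function('c')(F, V) = Add(-9, Mul(Add(-3, F), Add(-2, V))) (Function('c')(F, V) = Add(-9, Mul(Add(F, -3), Add(V, -2))) = Add(-9, Mul(Add(-3, F), Add(-2, V))))
Mul(Function('c')(Function('I')(6, -4), -4), -4802) = Mul(Add(-3, Mul(-3, -4), Mul(-2, 1), Mul(1, -4)), -4802) = Mul(Add(-3, 12, -2, -4), -4802) = Mul(3, -4802) = -14406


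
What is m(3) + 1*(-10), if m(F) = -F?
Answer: -13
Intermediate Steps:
m(3) + 1*(-10) = -1*3 + 1*(-10) = -3 - 10 = -13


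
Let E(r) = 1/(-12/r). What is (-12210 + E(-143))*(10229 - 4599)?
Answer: -412051255/6 ≈ -6.8675e+7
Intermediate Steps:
E(r) = -r/12
(-12210 + E(-143))*(10229 - 4599) = (-12210 - 1/12*(-143))*(10229 - 4599) = (-12210 + 143/12)*5630 = -146377/12*5630 = -412051255/6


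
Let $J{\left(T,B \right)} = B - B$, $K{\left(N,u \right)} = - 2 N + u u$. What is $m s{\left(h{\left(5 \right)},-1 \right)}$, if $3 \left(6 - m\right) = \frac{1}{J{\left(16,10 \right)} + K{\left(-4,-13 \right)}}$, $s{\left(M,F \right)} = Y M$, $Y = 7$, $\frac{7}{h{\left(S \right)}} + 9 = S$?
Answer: $- \frac{156065}{2124} \approx -73.477$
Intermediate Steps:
$K{\left(N,u \right)} = u^{2} - 2 N$ ($K{\left(N,u \right)} = - 2 N + u^{2} = u^{2} - 2 N$)
$h{\left(S \right)} = \frac{7}{-9 + S}$
$J{\left(T,B \right)} = 0$
$s{\left(M,F \right)} = 7 M$
$m = \frac{3185}{531}$ ($m = 6 - \frac{1}{3 \left(0 + \left(\left(-13\right)^{2} - -8\right)\right)} = 6 - \frac{1}{3 \left(0 + \left(169 + 8\right)\right)} = 6 - \frac{1}{3 \left(0 + 177\right)} = 6 - \frac{1}{3 \cdot 177} = 6 - \frac{1}{531} = \frac{3185}{531} \approx 5.9981$)
$m s{\left(h{\left(5 \right)},-1 \right)} = \frac{3185 \cdot 7 \frac{7}{-9 + 5}}{531} = \frac{3185 \cdot 7 \frac{7}{-4}}{531} = \frac{3185 \cdot 7 \cdot 7 \left(- \frac{1}{4}\right)}{531} = \frac{3185 \cdot 7 \left(- \frac{7}{4}\right)}{531} = \frac{3185}{531} \left(- \frac{49}{4}\right) = - \frac{156065}{2124}$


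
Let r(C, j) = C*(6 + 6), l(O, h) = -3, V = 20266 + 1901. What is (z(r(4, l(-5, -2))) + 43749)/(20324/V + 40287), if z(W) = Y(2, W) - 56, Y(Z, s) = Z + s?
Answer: 969651081/893062253 ≈ 1.0858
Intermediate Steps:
V = 22167
r(C, j) = 12*C (r(C, j) = C*12 = 12*C)
z(W) = -54 + W (z(W) = (2 + W) - 56 = -54 + W)
(z(r(4, l(-5, -2))) + 43749)/(20324/V + 40287) = ((-54 + 12*4) + 43749)/(20324/22167 + 40287) = ((-54 + 48) + 43749)/(20324*(1/22167) + 40287) = (-6 + 43749)/(20324/22167 + 40287) = 43743/(893062253/22167) = 43743*(22167/893062253) = 969651081/893062253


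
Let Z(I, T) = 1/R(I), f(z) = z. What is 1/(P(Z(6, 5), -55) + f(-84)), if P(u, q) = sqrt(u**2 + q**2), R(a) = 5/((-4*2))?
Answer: -2100/100711 - 5*sqrt(75689)/100711 ≈ -0.034510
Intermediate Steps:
R(a) = -5/8 (R(a) = 5/(-8) = 5*(-1/8) = -5/8)
Z(I, T) = -8/5 (Z(I, T) = 1/(-5/8) = -8/5)
P(u, q) = sqrt(q**2 + u**2)
1/(P(Z(6, 5), -55) + f(-84)) = 1/(sqrt((-55)**2 + (-8/5)**2) - 84) = 1/(sqrt(3025 + 64/25) - 84) = 1/(sqrt(75689/25) - 84) = 1/(sqrt(75689)/5 - 84) = 1/(-84 + sqrt(75689)/5)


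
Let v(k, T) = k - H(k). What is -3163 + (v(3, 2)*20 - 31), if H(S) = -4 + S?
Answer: -3114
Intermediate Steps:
v(k, T) = 4 (v(k, T) = k - (-4 + k) = k + (4 - k) = 4)
-3163 + (v(3, 2)*20 - 31) = -3163 + (4*20 - 31) = -3163 + (80 - 31) = -3163 + 49 = -3114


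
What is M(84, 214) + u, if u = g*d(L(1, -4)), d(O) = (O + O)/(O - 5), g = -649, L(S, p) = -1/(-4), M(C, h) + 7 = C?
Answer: 2761/19 ≈ 145.32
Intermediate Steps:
M(C, h) = -7 + C
L(S, p) = 1/4 (L(S, p) = -1*(-1/4) = 1/4)
d(O) = 2*O/(-5 + O) (d(O) = (2*O)/(-5 + O) = 2*O/(-5 + O))
u = 1298/19 (u = -1298/(4*(-5 + 1/4)) = -1298/(4*(-19/4)) = -1298*(-4)/(4*19) = -649*(-2/19) = 1298/19 ≈ 68.316)
M(84, 214) + u = (-7 + 84) + 1298/19 = 77 + 1298/19 = 2761/19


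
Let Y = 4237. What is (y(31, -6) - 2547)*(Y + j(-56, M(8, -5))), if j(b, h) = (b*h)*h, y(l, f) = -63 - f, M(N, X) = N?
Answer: -1700412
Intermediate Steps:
j(b, h) = b*h²
(y(31, -6) - 2547)*(Y + j(-56, M(8, -5))) = ((-63 - 1*(-6)) - 2547)*(4237 - 56*8²) = ((-63 + 6) - 2547)*(4237 - 56*64) = (-57 - 2547)*(4237 - 3584) = -2604*653 = -1700412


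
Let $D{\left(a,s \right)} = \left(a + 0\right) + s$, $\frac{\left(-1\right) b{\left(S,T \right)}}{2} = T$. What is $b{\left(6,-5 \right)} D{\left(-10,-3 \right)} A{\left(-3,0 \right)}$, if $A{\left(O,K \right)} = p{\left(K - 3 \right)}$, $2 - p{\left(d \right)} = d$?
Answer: $-650$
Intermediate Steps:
$p{\left(d \right)} = 2 - d$
$A{\left(O,K \right)} = 5 - K$ ($A{\left(O,K \right)} = 2 - \left(K - 3\right) = 2 - \left(-3 + K\right) = 5 - K$)
$b{\left(S,T \right)} = - 2 T$
$D{\left(a,s \right)} = a + s$
$b{\left(6,-5 \right)} D{\left(-10,-3 \right)} A{\left(-3,0 \right)} = \left(-2\right) \left(-5\right) \left(-10 - 3\right) \left(5 - 0\right) = 10 \left(-13\right) \left(5 + 0\right) = \left(-130\right) 5 = -650$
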